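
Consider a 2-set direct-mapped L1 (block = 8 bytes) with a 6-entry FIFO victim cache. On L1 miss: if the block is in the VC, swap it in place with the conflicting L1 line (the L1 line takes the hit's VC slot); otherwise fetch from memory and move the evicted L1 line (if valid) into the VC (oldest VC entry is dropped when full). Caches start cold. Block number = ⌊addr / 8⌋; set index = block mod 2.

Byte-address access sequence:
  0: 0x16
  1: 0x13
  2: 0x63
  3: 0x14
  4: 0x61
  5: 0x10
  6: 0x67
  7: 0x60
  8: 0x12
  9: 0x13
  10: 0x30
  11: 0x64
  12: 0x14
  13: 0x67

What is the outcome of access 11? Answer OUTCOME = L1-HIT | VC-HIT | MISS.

  [0] addr=0x16 blk=2 s=0: MISS | VC []
  [1] addr=0x13 blk=2 s=0: L1-HIT | VC []
  [2] addr=0x63 blk=12 s=0: MISS | VC [2]
  [3] addr=0x14 blk=2 s=0: VC-HIT | VC [12]
  [4] addr=0x61 blk=12 s=0: VC-HIT | VC [2]
  [5] addr=0x10 blk=2 s=0: VC-HIT | VC [12]
  [6] addr=0x67 blk=12 s=0: VC-HIT | VC [2]
  [7] addr=0x60 blk=12 s=0: L1-HIT | VC [2]
  [8] addr=0x12 blk=2 s=0: VC-HIT | VC [12]
  [9] addr=0x13 blk=2 s=0: L1-HIT | VC [12]
  [10] addr=0x30 blk=6 s=0: MISS | VC [12, 2]
  [11] addr=0x64 blk=12 s=0: VC-HIT | VC [6, 2]
  [12] addr=0x14 blk=2 s=0: VC-HIT | VC [6, 12]
  [13] addr=0x67 blk=12 s=0: VC-HIT | VC [6, 2]

OUTCOME = VC-HIT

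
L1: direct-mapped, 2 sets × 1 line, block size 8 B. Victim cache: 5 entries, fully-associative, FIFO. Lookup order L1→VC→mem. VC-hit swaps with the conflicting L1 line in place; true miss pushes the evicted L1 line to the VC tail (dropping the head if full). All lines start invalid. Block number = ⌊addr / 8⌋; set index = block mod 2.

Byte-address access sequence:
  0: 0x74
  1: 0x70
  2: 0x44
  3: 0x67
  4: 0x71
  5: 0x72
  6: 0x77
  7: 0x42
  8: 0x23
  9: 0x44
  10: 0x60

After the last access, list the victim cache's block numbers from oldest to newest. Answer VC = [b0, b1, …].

0: 0x74 (blk 14, set 0) → MISS  vc=[]
1: 0x70 (blk 14, set 0) → L1-HIT  vc=[]
2: 0x44 (blk 8, set 0) → MISS  vc=[14]
3: 0x67 (blk 12, set 0) → MISS  vc=[14, 8]
4: 0x71 (blk 14, set 0) → VC-HIT  vc=[12, 8]
5: 0x72 (blk 14, set 0) → L1-HIT  vc=[12, 8]
6: 0x77 (blk 14, set 0) → L1-HIT  vc=[12, 8]
7: 0x42 (blk 8, set 0) → VC-HIT  vc=[12, 14]
8: 0x23 (blk 4, set 0) → MISS  vc=[12, 14, 8]
9: 0x44 (blk 8, set 0) → VC-HIT  vc=[12, 14, 4]
10: 0x60 (blk 12, set 0) → VC-HIT  vc=[8, 14, 4]

VC = [8, 14, 4]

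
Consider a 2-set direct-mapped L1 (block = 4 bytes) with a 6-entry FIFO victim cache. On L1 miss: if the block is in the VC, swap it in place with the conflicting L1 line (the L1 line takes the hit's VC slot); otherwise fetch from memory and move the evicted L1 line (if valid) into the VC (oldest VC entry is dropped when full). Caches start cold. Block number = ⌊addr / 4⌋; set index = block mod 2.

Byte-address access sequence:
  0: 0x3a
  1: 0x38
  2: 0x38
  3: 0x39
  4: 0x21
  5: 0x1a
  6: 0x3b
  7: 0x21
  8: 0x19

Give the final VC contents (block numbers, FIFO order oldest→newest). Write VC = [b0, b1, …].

#0 0x3a→b14/s0 MISS; vc=[]
#1 0x38→b14/s0 L1-HIT; vc=[]
#2 0x38→b14/s0 L1-HIT; vc=[]
#3 0x39→b14/s0 L1-HIT; vc=[]
#4 0x21→b8/s0 MISS; vc=[14]
#5 0x1a→b6/s0 MISS; vc=[14,8]
#6 0x3b→b14/s0 VC-HIT; vc=[6,8]
#7 0x21→b8/s0 VC-HIT; vc=[6,14]
#8 0x19→b6/s0 VC-HIT; vc=[8,14]

VC = [8, 14]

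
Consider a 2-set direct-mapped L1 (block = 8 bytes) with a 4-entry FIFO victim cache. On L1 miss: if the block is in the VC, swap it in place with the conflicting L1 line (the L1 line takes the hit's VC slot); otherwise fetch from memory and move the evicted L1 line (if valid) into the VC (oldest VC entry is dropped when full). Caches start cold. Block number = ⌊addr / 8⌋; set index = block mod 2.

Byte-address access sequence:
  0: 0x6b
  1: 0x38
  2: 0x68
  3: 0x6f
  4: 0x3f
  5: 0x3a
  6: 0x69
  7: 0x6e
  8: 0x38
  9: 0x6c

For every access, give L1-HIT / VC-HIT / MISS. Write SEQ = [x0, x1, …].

0: 0x6b (blk 13, set 1) → MISS  vc=[]
1: 0x38 (blk 7, set 1) → MISS  vc=[13]
2: 0x68 (blk 13, set 1) → VC-HIT  vc=[7]
3: 0x6f (blk 13, set 1) → L1-HIT  vc=[7]
4: 0x3f (blk 7, set 1) → VC-HIT  vc=[13]
5: 0x3a (blk 7, set 1) → L1-HIT  vc=[13]
6: 0x69 (blk 13, set 1) → VC-HIT  vc=[7]
7: 0x6e (blk 13, set 1) → L1-HIT  vc=[7]
8: 0x38 (blk 7, set 1) → VC-HIT  vc=[13]
9: 0x6c (blk 13, set 1) → VC-HIT  vc=[7]

SEQ = [MISS, MISS, VC-HIT, L1-HIT, VC-HIT, L1-HIT, VC-HIT, L1-HIT, VC-HIT, VC-HIT]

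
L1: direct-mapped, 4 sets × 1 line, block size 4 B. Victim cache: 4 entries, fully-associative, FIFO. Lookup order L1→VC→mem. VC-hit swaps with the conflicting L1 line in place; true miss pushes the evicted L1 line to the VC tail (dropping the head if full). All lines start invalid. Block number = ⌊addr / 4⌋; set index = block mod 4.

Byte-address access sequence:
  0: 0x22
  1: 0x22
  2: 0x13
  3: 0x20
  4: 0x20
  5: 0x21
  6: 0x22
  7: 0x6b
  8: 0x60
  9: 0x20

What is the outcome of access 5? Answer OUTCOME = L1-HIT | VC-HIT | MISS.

0: 0x22 (blk 8, set 0) → MISS  vc=[]
1: 0x22 (blk 8, set 0) → L1-HIT  vc=[]
2: 0x13 (blk 4, set 0) → MISS  vc=[8]
3: 0x20 (blk 8, set 0) → VC-HIT  vc=[4]
4: 0x20 (blk 8, set 0) → L1-HIT  vc=[4]
5: 0x21 (blk 8, set 0) → L1-HIT  vc=[4]
6: 0x22 (blk 8, set 0) → L1-HIT  vc=[4]
7: 0x6b (blk 26, set 2) → MISS  vc=[4]
8: 0x60 (blk 24, set 0) → MISS  vc=[4, 8]
9: 0x20 (blk 8, set 0) → VC-HIT  vc=[4, 24]

OUTCOME = L1-HIT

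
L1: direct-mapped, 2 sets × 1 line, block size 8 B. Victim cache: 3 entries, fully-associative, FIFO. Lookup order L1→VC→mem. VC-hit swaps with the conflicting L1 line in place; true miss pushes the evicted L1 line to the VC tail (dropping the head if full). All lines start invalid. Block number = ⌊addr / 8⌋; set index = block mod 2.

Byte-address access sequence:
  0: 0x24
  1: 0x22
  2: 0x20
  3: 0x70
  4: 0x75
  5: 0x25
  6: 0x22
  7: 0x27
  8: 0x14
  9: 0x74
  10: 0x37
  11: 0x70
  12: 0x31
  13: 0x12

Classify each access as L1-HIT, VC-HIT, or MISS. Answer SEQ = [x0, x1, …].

SEQ = [MISS, L1-HIT, L1-HIT, MISS, L1-HIT, VC-HIT, L1-HIT, L1-HIT, MISS, VC-HIT, MISS, VC-HIT, VC-HIT, VC-HIT]

  [0] addr=0x24 blk=4 s=0: MISS | VC []
  [1] addr=0x22 blk=4 s=0: L1-HIT | VC []
  [2] addr=0x20 blk=4 s=0: L1-HIT | VC []
  [3] addr=0x70 blk=14 s=0: MISS | VC [4]
  [4] addr=0x75 blk=14 s=0: L1-HIT | VC [4]
  [5] addr=0x25 blk=4 s=0: VC-HIT | VC [14]
  [6] addr=0x22 blk=4 s=0: L1-HIT | VC [14]
  [7] addr=0x27 blk=4 s=0: L1-HIT | VC [14]
  [8] addr=0x14 blk=2 s=0: MISS | VC [14, 4]
  [9] addr=0x74 blk=14 s=0: VC-HIT | VC [2, 4]
  [10] addr=0x37 blk=6 s=0: MISS | VC [2, 4, 14]
  [11] addr=0x70 blk=14 s=0: VC-HIT | VC [2, 4, 6]
  [12] addr=0x31 blk=6 s=0: VC-HIT | VC [2, 4, 14]
  [13] addr=0x12 blk=2 s=0: VC-HIT | VC [6, 4, 14]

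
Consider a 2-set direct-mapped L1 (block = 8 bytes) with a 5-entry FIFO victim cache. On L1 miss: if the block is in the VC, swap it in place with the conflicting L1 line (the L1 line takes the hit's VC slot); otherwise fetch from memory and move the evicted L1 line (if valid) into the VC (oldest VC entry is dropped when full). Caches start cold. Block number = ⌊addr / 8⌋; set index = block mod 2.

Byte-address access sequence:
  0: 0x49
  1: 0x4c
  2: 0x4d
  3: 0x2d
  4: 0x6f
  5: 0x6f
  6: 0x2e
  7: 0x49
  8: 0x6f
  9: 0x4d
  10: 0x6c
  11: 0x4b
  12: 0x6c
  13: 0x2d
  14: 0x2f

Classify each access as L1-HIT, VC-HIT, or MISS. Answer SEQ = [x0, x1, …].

0: 0x49 (blk 9, set 1) → MISS  vc=[]
1: 0x4c (blk 9, set 1) → L1-HIT  vc=[]
2: 0x4d (blk 9, set 1) → L1-HIT  vc=[]
3: 0x2d (blk 5, set 1) → MISS  vc=[9]
4: 0x6f (blk 13, set 1) → MISS  vc=[9, 5]
5: 0x6f (blk 13, set 1) → L1-HIT  vc=[9, 5]
6: 0x2e (blk 5, set 1) → VC-HIT  vc=[9, 13]
7: 0x49 (blk 9, set 1) → VC-HIT  vc=[5, 13]
8: 0x6f (blk 13, set 1) → VC-HIT  vc=[5, 9]
9: 0x4d (blk 9, set 1) → VC-HIT  vc=[5, 13]
10: 0x6c (blk 13, set 1) → VC-HIT  vc=[5, 9]
11: 0x4b (blk 9, set 1) → VC-HIT  vc=[5, 13]
12: 0x6c (blk 13, set 1) → VC-HIT  vc=[5, 9]
13: 0x2d (blk 5, set 1) → VC-HIT  vc=[13, 9]
14: 0x2f (blk 5, set 1) → L1-HIT  vc=[13, 9]

SEQ = [MISS, L1-HIT, L1-HIT, MISS, MISS, L1-HIT, VC-HIT, VC-HIT, VC-HIT, VC-HIT, VC-HIT, VC-HIT, VC-HIT, VC-HIT, L1-HIT]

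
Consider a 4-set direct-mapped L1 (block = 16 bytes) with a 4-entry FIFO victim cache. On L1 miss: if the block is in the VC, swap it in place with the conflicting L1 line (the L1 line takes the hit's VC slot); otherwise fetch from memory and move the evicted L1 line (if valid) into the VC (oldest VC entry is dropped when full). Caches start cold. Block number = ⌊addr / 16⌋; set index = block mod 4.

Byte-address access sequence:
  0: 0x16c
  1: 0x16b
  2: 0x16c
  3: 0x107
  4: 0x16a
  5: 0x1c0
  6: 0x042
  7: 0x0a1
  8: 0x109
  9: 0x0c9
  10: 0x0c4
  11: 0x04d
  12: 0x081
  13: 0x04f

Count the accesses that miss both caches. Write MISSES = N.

0: 0x16c (blk 22, set 2) → MISS  vc=[]
1: 0x16b (blk 22, set 2) → L1-HIT  vc=[]
2: 0x16c (blk 22, set 2) → L1-HIT  vc=[]
3: 0x107 (blk 16, set 0) → MISS  vc=[]
4: 0x16a (blk 22, set 2) → L1-HIT  vc=[]
5: 0x1c0 (blk 28, set 0) → MISS  vc=[16]
6: 0x42 (blk 4, set 0) → MISS  vc=[16, 28]
7: 0xa1 (blk 10, set 2) → MISS  vc=[16, 28, 22]
8: 0x109 (blk 16, set 0) → VC-HIT  vc=[4, 28, 22]
9: 0xc9 (blk 12, set 0) → MISS  vc=[4, 28, 22, 16]
10: 0xc4 (blk 12, set 0) → L1-HIT  vc=[4, 28, 22, 16]
11: 0x4d (blk 4, set 0) → VC-HIT  vc=[12, 28, 22, 16]
12: 0x81 (blk 8, set 0) → MISS  vc=[28, 22, 16, 4]
13: 0x4f (blk 4, set 0) → VC-HIT  vc=[28, 22, 16, 8]

MISSES = 7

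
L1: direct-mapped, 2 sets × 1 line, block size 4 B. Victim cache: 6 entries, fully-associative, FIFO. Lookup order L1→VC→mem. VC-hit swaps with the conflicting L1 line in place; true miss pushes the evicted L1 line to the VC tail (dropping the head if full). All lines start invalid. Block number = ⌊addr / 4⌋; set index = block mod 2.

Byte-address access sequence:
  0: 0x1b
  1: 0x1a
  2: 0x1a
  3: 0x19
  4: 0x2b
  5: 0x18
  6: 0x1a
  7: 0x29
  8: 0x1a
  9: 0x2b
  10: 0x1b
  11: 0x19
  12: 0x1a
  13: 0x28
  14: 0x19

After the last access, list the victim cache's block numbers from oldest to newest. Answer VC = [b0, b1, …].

VC = [10]

  [0] addr=0x1b blk=6 s=0: MISS | VC []
  [1] addr=0x1a blk=6 s=0: L1-HIT | VC []
  [2] addr=0x1a blk=6 s=0: L1-HIT | VC []
  [3] addr=0x19 blk=6 s=0: L1-HIT | VC []
  [4] addr=0x2b blk=10 s=0: MISS | VC [6]
  [5] addr=0x18 blk=6 s=0: VC-HIT | VC [10]
  [6] addr=0x1a blk=6 s=0: L1-HIT | VC [10]
  [7] addr=0x29 blk=10 s=0: VC-HIT | VC [6]
  [8] addr=0x1a blk=6 s=0: VC-HIT | VC [10]
  [9] addr=0x2b blk=10 s=0: VC-HIT | VC [6]
  [10] addr=0x1b blk=6 s=0: VC-HIT | VC [10]
  [11] addr=0x19 blk=6 s=0: L1-HIT | VC [10]
  [12] addr=0x1a blk=6 s=0: L1-HIT | VC [10]
  [13] addr=0x28 blk=10 s=0: VC-HIT | VC [6]
  [14] addr=0x19 blk=6 s=0: VC-HIT | VC [10]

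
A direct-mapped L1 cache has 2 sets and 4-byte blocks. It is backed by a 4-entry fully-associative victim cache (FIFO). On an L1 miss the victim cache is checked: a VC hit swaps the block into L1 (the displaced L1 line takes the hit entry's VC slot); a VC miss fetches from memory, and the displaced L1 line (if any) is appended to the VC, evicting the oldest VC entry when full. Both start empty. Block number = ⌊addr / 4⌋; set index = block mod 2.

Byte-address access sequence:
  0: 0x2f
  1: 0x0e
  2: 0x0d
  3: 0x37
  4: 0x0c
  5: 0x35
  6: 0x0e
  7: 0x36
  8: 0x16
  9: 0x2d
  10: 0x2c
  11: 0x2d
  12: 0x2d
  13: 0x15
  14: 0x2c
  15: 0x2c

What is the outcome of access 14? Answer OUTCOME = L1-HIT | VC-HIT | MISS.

OUTCOME = VC-HIT

0: 0x2f (blk 11, set 1) → MISS  vc=[]
1: 0xe (blk 3, set 1) → MISS  vc=[11]
2: 0xd (blk 3, set 1) → L1-HIT  vc=[11]
3: 0x37 (blk 13, set 1) → MISS  vc=[11, 3]
4: 0xc (blk 3, set 1) → VC-HIT  vc=[11, 13]
5: 0x35 (blk 13, set 1) → VC-HIT  vc=[11, 3]
6: 0xe (blk 3, set 1) → VC-HIT  vc=[11, 13]
7: 0x36 (blk 13, set 1) → VC-HIT  vc=[11, 3]
8: 0x16 (blk 5, set 1) → MISS  vc=[11, 3, 13]
9: 0x2d (blk 11, set 1) → VC-HIT  vc=[5, 3, 13]
10: 0x2c (blk 11, set 1) → L1-HIT  vc=[5, 3, 13]
11: 0x2d (blk 11, set 1) → L1-HIT  vc=[5, 3, 13]
12: 0x2d (blk 11, set 1) → L1-HIT  vc=[5, 3, 13]
13: 0x15 (blk 5, set 1) → VC-HIT  vc=[11, 3, 13]
14: 0x2c (blk 11, set 1) → VC-HIT  vc=[5, 3, 13]
15: 0x2c (blk 11, set 1) → L1-HIT  vc=[5, 3, 13]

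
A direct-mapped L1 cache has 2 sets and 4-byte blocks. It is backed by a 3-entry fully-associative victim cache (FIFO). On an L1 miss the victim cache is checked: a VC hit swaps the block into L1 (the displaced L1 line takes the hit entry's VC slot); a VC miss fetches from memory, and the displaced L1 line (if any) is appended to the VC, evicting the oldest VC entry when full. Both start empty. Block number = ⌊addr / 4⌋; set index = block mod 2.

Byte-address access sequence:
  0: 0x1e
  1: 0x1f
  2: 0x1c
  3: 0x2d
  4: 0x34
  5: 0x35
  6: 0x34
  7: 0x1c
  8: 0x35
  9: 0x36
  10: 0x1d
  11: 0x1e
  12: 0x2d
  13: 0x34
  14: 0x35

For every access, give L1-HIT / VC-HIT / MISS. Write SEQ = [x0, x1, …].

SEQ = [MISS, L1-HIT, L1-HIT, MISS, MISS, L1-HIT, L1-HIT, VC-HIT, VC-HIT, L1-HIT, VC-HIT, L1-HIT, VC-HIT, VC-HIT, L1-HIT]

0: 0x1e (blk 7, set 1) → MISS  vc=[]
1: 0x1f (blk 7, set 1) → L1-HIT  vc=[]
2: 0x1c (blk 7, set 1) → L1-HIT  vc=[]
3: 0x2d (blk 11, set 1) → MISS  vc=[7]
4: 0x34 (blk 13, set 1) → MISS  vc=[7, 11]
5: 0x35 (blk 13, set 1) → L1-HIT  vc=[7, 11]
6: 0x34 (blk 13, set 1) → L1-HIT  vc=[7, 11]
7: 0x1c (blk 7, set 1) → VC-HIT  vc=[13, 11]
8: 0x35 (blk 13, set 1) → VC-HIT  vc=[7, 11]
9: 0x36 (blk 13, set 1) → L1-HIT  vc=[7, 11]
10: 0x1d (blk 7, set 1) → VC-HIT  vc=[13, 11]
11: 0x1e (blk 7, set 1) → L1-HIT  vc=[13, 11]
12: 0x2d (blk 11, set 1) → VC-HIT  vc=[13, 7]
13: 0x34 (blk 13, set 1) → VC-HIT  vc=[11, 7]
14: 0x35 (blk 13, set 1) → L1-HIT  vc=[11, 7]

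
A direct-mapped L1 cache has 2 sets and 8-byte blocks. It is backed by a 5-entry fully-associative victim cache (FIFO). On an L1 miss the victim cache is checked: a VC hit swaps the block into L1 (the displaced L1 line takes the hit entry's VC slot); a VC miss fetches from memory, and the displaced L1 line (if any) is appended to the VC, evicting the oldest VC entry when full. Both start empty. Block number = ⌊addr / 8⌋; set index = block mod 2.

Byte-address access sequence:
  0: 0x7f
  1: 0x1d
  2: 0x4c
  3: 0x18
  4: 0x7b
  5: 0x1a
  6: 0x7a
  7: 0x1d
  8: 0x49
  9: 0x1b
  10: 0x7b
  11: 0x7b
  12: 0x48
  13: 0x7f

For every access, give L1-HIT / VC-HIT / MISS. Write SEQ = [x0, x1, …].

SEQ = [MISS, MISS, MISS, VC-HIT, VC-HIT, VC-HIT, VC-HIT, VC-HIT, VC-HIT, VC-HIT, VC-HIT, L1-HIT, VC-HIT, VC-HIT]

#0 0x7f→b15/s1 MISS; vc=[]
#1 0x1d→b3/s1 MISS; vc=[15]
#2 0x4c→b9/s1 MISS; vc=[15,3]
#3 0x18→b3/s1 VC-HIT; vc=[15,9]
#4 0x7b→b15/s1 VC-HIT; vc=[3,9]
#5 0x1a→b3/s1 VC-HIT; vc=[15,9]
#6 0x7a→b15/s1 VC-HIT; vc=[3,9]
#7 0x1d→b3/s1 VC-HIT; vc=[15,9]
#8 0x49→b9/s1 VC-HIT; vc=[15,3]
#9 0x1b→b3/s1 VC-HIT; vc=[15,9]
#10 0x7b→b15/s1 VC-HIT; vc=[3,9]
#11 0x7b→b15/s1 L1-HIT; vc=[3,9]
#12 0x48→b9/s1 VC-HIT; vc=[3,15]
#13 0x7f→b15/s1 VC-HIT; vc=[3,9]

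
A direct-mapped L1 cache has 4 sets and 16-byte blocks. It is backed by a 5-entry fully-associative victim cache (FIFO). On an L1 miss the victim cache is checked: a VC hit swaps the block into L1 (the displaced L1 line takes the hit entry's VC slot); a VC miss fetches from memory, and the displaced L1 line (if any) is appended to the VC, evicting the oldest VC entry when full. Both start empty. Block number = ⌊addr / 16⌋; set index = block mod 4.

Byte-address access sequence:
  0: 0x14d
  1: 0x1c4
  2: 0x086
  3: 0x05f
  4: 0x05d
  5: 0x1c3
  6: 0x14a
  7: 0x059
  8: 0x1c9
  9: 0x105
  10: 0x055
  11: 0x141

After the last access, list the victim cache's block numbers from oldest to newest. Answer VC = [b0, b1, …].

  [0] addr=0x14d blk=20 s=0: MISS | VC []
  [1] addr=0x1c4 blk=28 s=0: MISS | VC [20]
  [2] addr=0x86 blk=8 s=0: MISS | VC [20, 28]
  [3] addr=0x5f blk=5 s=1: MISS | VC [20, 28]
  [4] addr=0x5d blk=5 s=1: L1-HIT | VC [20, 28]
  [5] addr=0x1c3 blk=28 s=0: VC-HIT | VC [20, 8]
  [6] addr=0x14a blk=20 s=0: VC-HIT | VC [28, 8]
  [7] addr=0x59 blk=5 s=1: L1-HIT | VC [28, 8]
  [8] addr=0x1c9 blk=28 s=0: VC-HIT | VC [20, 8]
  [9] addr=0x105 blk=16 s=0: MISS | VC [20, 8, 28]
  [10] addr=0x55 blk=5 s=1: L1-HIT | VC [20, 8, 28]
  [11] addr=0x141 blk=20 s=0: VC-HIT | VC [16, 8, 28]

VC = [16, 8, 28]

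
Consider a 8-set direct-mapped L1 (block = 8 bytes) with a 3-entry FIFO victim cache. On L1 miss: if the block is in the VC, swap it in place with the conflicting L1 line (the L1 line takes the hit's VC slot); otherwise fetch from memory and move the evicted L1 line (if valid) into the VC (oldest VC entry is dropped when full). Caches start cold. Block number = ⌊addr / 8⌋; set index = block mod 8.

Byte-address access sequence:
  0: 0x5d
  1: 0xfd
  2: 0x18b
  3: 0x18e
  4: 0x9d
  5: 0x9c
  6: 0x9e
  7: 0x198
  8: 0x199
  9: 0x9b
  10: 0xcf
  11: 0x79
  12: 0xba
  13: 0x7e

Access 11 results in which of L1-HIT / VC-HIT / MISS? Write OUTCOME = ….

OUTCOME = MISS

0: 0x5d (blk 11, set 3) → MISS  vc=[]
1: 0xfd (blk 31, set 7) → MISS  vc=[]
2: 0x18b (blk 49, set 1) → MISS  vc=[]
3: 0x18e (blk 49, set 1) → L1-HIT  vc=[]
4: 0x9d (blk 19, set 3) → MISS  vc=[11]
5: 0x9c (blk 19, set 3) → L1-HIT  vc=[11]
6: 0x9e (blk 19, set 3) → L1-HIT  vc=[11]
7: 0x198 (blk 51, set 3) → MISS  vc=[11, 19]
8: 0x199 (blk 51, set 3) → L1-HIT  vc=[11, 19]
9: 0x9b (blk 19, set 3) → VC-HIT  vc=[11, 51]
10: 0xcf (blk 25, set 1) → MISS  vc=[11, 51, 49]
11: 0x79 (blk 15, set 7) → MISS  vc=[51, 49, 31]
12: 0xba (blk 23, set 7) → MISS  vc=[49, 31, 15]
13: 0x7e (blk 15, set 7) → VC-HIT  vc=[49, 31, 23]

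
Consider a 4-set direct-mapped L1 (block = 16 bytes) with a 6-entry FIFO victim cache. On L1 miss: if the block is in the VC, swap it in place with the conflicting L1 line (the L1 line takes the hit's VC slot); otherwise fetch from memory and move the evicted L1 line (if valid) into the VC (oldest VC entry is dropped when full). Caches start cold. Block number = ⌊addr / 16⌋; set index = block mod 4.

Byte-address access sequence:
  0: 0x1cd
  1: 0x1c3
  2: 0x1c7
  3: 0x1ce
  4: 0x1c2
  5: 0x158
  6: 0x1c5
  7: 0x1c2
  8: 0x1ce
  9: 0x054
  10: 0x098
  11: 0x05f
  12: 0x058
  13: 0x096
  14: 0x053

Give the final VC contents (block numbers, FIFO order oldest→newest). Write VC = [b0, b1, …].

#0 0x1cd→b28/s0 MISS; vc=[]
#1 0x1c3→b28/s0 L1-HIT; vc=[]
#2 0x1c7→b28/s0 L1-HIT; vc=[]
#3 0x1ce→b28/s0 L1-HIT; vc=[]
#4 0x1c2→b28/s0 L1-HIT; vc=[]
#5 0x158→b21/s1 MISS; vc=[]
#6 0x1c5→b28/s0 L1-HIT; vc=[]
#7 0x1c2→b28/s0 L1-HIT; vc=[]
#8 0x1ce→b28/s0 L1-HIT; vc=[]
#9 0x54→b5/s1 MISS; vc=[21]
#10 0x98→b9/s1 MISS; vc=[21,5]
#11 0x5f→b5/s1 VC-HIT; vc=[21,9]
#12 0x58→b5/s1 L1-HIT; vc=[21,9]
#13 0x96→b9/s1 VC-HIT; vc=[21,5]
#14 0x53→b5/s1 VC-HIT; vc=[21,9]

VC = [21, 9]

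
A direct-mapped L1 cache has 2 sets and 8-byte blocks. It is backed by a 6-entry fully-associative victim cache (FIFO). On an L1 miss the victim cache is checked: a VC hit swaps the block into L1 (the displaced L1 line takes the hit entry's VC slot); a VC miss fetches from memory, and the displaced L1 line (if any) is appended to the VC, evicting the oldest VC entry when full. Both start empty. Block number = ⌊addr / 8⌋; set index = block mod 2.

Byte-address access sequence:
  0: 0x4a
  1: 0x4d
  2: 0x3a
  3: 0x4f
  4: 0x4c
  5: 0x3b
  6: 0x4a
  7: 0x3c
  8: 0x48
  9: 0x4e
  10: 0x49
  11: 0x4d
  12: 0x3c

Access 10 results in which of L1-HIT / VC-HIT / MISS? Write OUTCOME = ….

OUTCOME = L1-HIT

0: 0x4a (blk 9, set 1) → MISS  vc=[]
1: 0x4d (blk 9, set 1) → L1-HIT  vc=[]
2: 0x3a (blk 7, set 1) → MISS  vc=[9]
3: 0x4f (blk 9, set 1) → VC-HIT  vc=[7]
4: 0x4c (blk 9, set 1) → L1-HIT  vc=[7]
5: 0x3b (blk 7, set 1) → VC-HIT  vc=[9]
6: 0x4a (blk 9, set 1) → VC-HIT  vc=[7]
7: 0x3c (blk 7, set 1) → VC-HIT  vc=[9]
8: 0x48 (blk 9, set 1) → VC-HIT  vc=[7]
9: 0x4e (blk 9, set 1) → L1-HIT  vc=[7]
10: 0x49 (blk 9, set 1) → L1-HIT  vc=[7]
11: 0x4d (blk 9, set 1) → L1-HIT  vc=[7]
12: 0x3c (blk 7, set 1) → VC-HIT  vc=[9]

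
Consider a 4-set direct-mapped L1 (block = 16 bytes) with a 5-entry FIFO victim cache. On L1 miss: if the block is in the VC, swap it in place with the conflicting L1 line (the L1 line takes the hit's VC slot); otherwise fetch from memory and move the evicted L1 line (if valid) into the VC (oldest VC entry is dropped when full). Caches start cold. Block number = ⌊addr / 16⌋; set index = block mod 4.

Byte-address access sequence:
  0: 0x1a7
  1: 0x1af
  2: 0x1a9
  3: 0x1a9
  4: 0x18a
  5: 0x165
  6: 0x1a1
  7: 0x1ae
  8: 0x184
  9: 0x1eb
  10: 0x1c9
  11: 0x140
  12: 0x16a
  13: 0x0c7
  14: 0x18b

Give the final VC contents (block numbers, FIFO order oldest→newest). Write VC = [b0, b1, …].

VC = [30, 26, 12, 28, 20]

0: 0x1a7 (blk 26, set 2) → MISS  vc=[]
1: 0x1af (blk 26, set 2) → L1-HIT  vc=[]
2: 0x1a9 (blk 26, set 2) → L1-HIT  vc=[]
3: 0x1a9 (blk 26, set 2) → L1-HIT  vc=[]
4: 0x18a (blk 24, set 0) → MISS  vc=[]
5: 0x165 (blk 22, set 2) → MISS  vc=[26]
6: 0x1a1 (blk 26, set 2) → VC-HIT  vc=[22]
7: 0x1ae (blk 26, set 2) → L1-HIT  vc=[22]
8: 0x184 (blk 24, set 0) → L1-HIT  vc=[22]
9: 0x1eb (blk 30, set 2) → MISS  vc=[22, 26]
10: 0x1c9 (blk 28, set 0) → MISS  vc=[22, 26, 24]
11: 0x140 (blk 20, set 0) → MISS  vc=[22, 26, 24, 28]
12: 0x16a (blk 22, set 2) → VC-HIT  vc=[30, 26, 24, 28]
13: 0xc7 (blk 12, set 0) → MISS  vc=[30, 26, 24, 28, 20]
14: 0x18b (blk 24, set 0) → VC-HIT  vc=[30, 26, 12, 28, 20]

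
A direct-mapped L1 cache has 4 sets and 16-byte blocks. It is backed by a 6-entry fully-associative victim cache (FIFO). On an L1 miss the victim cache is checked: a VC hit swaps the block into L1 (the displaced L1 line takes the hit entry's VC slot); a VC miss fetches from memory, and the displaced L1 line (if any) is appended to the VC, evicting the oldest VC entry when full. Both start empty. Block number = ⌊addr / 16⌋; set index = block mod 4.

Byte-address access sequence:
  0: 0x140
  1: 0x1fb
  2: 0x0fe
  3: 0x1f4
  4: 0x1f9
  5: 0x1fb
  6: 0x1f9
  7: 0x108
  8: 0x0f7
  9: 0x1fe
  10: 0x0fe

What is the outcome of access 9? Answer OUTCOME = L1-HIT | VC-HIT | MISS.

0: 0x140 (blk 20, set 0) → MISS  vc=[]
1: 0x1fb (blk 31, set 3) → MISS  vc=[]
2: 0xfe (blk 15, set 3) → MISS  vc=[31]
3: 0x1f4 (blk 31, set 3) → VC-HIT  vc=[15]
4: 0x1f9 (blk 31, set 3) → L1-HIT  vc=[15]
5: 0x1fb (blk 31, set 3) → L1-HIT  vc=[15]
6: 0x1f9 (blk 31, set 3) → L1-HIT  vc=[15]
7: 0x108 (blk 16, set 0) → MISS  vc=[15, 20]
8: 0xf7 (blk 15, set 3) → VC-HIT  vc=[31, 20]
9: 0x1fe (blk 31, set 3) → VC-HIT  vc=[15, 20]
10: 0xfe (blk 15, set 3) → VC-HIT  vc=[31, 20]

OUTCOME = VC-HIT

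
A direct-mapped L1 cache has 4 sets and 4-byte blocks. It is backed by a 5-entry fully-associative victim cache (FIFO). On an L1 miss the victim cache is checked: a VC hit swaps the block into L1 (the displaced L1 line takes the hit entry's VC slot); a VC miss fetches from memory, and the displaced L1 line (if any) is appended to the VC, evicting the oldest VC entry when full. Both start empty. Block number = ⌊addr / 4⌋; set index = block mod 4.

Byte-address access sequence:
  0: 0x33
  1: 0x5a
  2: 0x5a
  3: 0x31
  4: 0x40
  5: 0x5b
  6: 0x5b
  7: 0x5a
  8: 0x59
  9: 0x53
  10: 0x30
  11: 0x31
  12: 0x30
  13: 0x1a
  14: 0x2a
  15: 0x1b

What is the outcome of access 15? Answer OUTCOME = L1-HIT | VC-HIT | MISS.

OUTCOME = VC-HIT

#0 0x33→b12/s0 MISS; vc=[]
#1 0x5a→b22/s2 MISS; vc=[]
#2 0x5a→b22/s2 L1-HIT; vc=[]
#3 0x31→b12/s0 L1-HIT; vc=[]
#4 0x40→b16/s0 MISS; vc=[12]
#5 0x5b→b22/s2 L1-HIT; vc=[12]
#6 0x5b→b22/s2 L1-HIT; vc=[12]
#7 0x5a→b22/s2 L1-HIT; vc=[12]
#8 0x59→b22/s2 L1-HIT; vc=[12]
#9 0x53→b20/s0 MISS; vc=[12,16]
#10 0x30→b12/s0 VC-HIT; vc=[20,16]
#11 0x31→b12/s0 L1-HIT; vc=[20,16]
#12 0x30→b12/s0 L1-HIT; vc=[20,16]
#13 0x1a→b6/s2 MISS; vc=[20,16,22]
#14 0x2a→b10/s2 MISS; vc=[20,16,22,6]
#15 0x1b→b6/s2 VC-HIT; vc=[20,16,22,10]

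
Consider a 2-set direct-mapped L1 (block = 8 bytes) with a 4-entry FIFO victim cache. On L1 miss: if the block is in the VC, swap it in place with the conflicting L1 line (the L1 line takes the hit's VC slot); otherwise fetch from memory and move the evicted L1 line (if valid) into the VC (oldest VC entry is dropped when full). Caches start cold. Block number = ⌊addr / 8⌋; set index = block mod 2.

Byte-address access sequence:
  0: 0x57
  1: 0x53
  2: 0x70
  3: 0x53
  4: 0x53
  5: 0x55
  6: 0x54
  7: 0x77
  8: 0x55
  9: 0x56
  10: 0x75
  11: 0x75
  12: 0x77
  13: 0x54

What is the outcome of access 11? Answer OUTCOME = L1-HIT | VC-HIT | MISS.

OUTCOME = L1-HIT

  [0] addr=0x57 blk=10 s=0: MISS | VC []
  [1] addr=0x53 blk=10 s=0: L1-HIT | VC []
  [2] addr=0x70 blk=14 s=0: MISS | VC [10]
  [3] addr=0x53 blk=10 s=0: VC-HIT | VC [14]
  [4] addr=0x53 blk=10 s=0: L1-HIT | VC [14]
  [5] addr=0x55 blk=10 s=0: L1-HIT | VC [14]
  [6] addr=0x54 blk=10 s=0: L1-HIT | VC [14]
  [7] addr=0x77 blk=14 s=0: VC-HIT | VC [10]
  [8] addr=0x55 blk=10 s=0: VC-HIT | VC [14]
  [9] addr=0x56 blk=10 s=0: L1-HIT | VC [14]
  [10] addr=0x75 blk=14 s=0: VC-HIT | VC [10]
  [11] addr=0x75 blk=14 s=0: L1-HIT | VC [10]
  [12] addr=0x77 blk=14 s=0: L1-HIT | VC [10]
  [13] addr=0x54 blk=10 s=0: VC-HIT | VC [14]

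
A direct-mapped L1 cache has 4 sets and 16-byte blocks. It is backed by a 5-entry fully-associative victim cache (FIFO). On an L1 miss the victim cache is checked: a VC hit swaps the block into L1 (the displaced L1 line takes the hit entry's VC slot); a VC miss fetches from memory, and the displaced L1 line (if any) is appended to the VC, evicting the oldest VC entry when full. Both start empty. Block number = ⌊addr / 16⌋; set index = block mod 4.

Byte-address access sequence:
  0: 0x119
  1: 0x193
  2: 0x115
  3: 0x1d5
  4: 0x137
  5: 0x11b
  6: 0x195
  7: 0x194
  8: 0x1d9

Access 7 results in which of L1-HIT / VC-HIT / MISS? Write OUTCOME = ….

#0 0x119→b17/s1 MISS; vc=[]
#1 0x193→b25/s1 MISS; vc=[17]
#2 0x115→b17/s1 VC-HIT; vc=[25]
#3 0x1d5→b29/s1 MISS; vc=[25,17]
#4 0x137→b19/s3 MISS; vc=[25,17]
#5 0x11b→b17/s1 VC-HIT; vc=[25,29]
#6 0x195→b25/s1 VC-HIT; vc=[17,29]
#7 0x194→b25/s1 L1-HIT; vc=[17,29]
#8 0x1d9→b29/s1 VC-HIT; vc=[17,25]

OUTCOME = L1-HIT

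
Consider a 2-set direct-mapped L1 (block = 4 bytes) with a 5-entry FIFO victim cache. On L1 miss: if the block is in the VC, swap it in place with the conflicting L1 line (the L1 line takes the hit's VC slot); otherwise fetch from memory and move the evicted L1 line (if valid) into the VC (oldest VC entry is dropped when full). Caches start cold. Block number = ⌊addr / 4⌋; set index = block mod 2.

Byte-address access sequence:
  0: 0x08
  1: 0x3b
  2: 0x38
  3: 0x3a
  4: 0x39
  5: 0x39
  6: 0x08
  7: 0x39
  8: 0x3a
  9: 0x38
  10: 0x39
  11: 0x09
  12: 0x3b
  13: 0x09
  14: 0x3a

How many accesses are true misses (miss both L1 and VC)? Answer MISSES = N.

MISSES = 2

  [0] addr=0x8 blk=2 s=0: MISS | VC []
  [1] addr=0x3b blk=14 s=0: MISS | VC [2]
  [2] addr=0x38 blk=14 s=0: L1-HIT | VC [2]
  [3] addr=0x3a blk=14 s=0: L1-HIT | VC [2]
  [4] addr=0x39 blk=14 s=0: L1-HIT | VC [2]
  [5] addr=0x39 blk=14 s=0: L1-HIT | VC [2]
  [6] addr=0x8 blk=2 s=0: VC-HIT | VC [14]
  [7] addr=0x39 blk=14 s=0: VC-HIT | VC [2]
  [8] addr=0x3a blk=14 s=0: L1-HIT | VC [2]
  [9] addr=0x38 blk=14 s=0: L1-HIT | VC [2]
  [10] addr=0x39 blk=14 s=0: L1-HIT | VC [2]
  [11] addr=0x9 blk=2 s=0: VC-HIT | VC [14]
  [12] addr=0x3b blk=14 s=0: VC-HIT | VC [2]
  [13] addr=0x9 blk=2 s=0: VC-HIT | VC [14]
  [14] addr=0x3a blk=14 s=0: VC-HIT | VC [2]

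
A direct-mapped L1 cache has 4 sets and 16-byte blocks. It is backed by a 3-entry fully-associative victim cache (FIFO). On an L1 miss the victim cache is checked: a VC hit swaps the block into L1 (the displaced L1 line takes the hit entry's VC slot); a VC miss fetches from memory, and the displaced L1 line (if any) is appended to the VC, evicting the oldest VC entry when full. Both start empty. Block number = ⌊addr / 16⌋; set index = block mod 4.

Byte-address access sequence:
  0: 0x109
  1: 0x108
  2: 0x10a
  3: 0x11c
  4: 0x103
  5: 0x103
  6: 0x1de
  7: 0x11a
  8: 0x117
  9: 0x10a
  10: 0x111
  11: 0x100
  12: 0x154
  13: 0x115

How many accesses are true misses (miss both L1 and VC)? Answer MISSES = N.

MISSES = 4

#0 0x109→b16/s0 MISS; vc=[]
#1 0x108→b16/s0 L1-HIT; vc=[]
#2 0x10a→b16/s0 L1-HIT; vc=[]
#3 0x11c→b17/s1 MISS; vc=[]
#4 0x103→b16/s0 L1-HIT; vc=[]
#5 0x103→b16/s0 L1-HIT; vc=[]
#6 0x1de→b29/s1 MISS; vc=[17]
#7 0x11a→b17/s1 VC-HIT; vc=[29]
#8 0x117→b17/s1 L1-HIT; vc=[29]
#9 0x10a→b16/s0 L1-HIT; vc=[29]
#10 0x111→b17/s1 L1-HIT; vc=[29]
#11 0x100→b16/s0 L1-HIT; vc=[29]
#12 0x154→b21/s1 MISS; vc=[29,17]
#13 0x115→b17/s1 VC-HIT; vc=[29,21]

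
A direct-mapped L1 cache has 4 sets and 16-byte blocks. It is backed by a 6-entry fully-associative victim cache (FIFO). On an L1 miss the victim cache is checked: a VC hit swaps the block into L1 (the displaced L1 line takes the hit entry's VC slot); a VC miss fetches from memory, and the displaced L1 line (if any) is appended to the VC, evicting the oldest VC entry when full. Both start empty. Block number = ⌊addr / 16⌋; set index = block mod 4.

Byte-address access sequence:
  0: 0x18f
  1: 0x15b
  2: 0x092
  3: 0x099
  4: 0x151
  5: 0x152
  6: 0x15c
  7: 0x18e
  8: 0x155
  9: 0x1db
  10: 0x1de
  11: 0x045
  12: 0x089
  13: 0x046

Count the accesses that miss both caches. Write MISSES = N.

MISSES = 6

0: 0x18f (blk 24, set 0) → MISS  vc=[]
1: 0x15b (blk 21, set 1) → MISS  vc=[]
2: 0x92 (blk 9, set 1) → MISS  vc=[21]
3: 0x99 (blk 9, set 1) → L1-HIT  vc=[21]
4: 0x151 (blk 21, set 1) → VC-HIT  vc=[9]
5: 0x152 (blk 21, set 1) → L1-HIT  vc=[9]
6: 0x15c (blk 21, set 1) → L1-HIT  vc=[9]
7: 0x18e (blk 24, set 0) → L1-HIT  vc=[9]
8: 0x155 (blk 21, set 1) → L1-HIT  vc=[9]
9: 0x1db (blk 29, set 1) → MISS  vc=[9, 21]
10: 0x1de (blk 29, set 1) → L1-HIT  vc=[9, 21]
11: 0x45 (blk 4, set 0) → MISS  vc=[9, 21, 24]
12: 0x89 (blk 8, set 0) → MISS  vc=[9, 21, 24, 4]
13: 0x46 (blk 4, set 0) → VC-HIT  vc=[9, 21, 24, 8]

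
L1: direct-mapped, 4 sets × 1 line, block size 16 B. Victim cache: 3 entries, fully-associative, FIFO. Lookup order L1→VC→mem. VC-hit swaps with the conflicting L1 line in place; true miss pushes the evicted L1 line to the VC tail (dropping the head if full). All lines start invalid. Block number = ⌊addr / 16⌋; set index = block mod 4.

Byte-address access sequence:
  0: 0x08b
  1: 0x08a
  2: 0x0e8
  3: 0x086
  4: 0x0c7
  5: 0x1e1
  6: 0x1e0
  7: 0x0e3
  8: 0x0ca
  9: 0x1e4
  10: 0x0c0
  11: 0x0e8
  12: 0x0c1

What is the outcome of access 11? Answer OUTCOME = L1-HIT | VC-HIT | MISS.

OUTCOME = VC-HIT

  [0] addr=0x8b blk=8 s=0: MISS | VC []
  [1] addr=0x8a blk=8 s=0: L1-HIT | VC []
  [2] addr=0xe8 blk=14 s=2: MISS | VC []
  [3] addr=0x86 blk=8 s=0: L1-HIT | VC []
  [4] addr=0xc7 blk=12 s=0: MISS | VC [8]
  [5] addr=0x1e1 blk=30 s=2: MISS | VC [8, 14]
  [6] addr=0x1e0 blk=30 s=2: L1-HIT | VC [8, 14]
  [7] addr=0xe3 blk=14 s=2: VC-HIT | VC [8, 30]
  [8] addr=0xca blk=12 s=0: L1-HIT | VC [8, 30]
  [9] addr=0x1e4 blk=30 s=2: VC-HIT | VC [8, 14]
  [10] addr=0xc0 blk=12 s=0: L1-HIT | VC [8, 14]
  [11] addr=0xe8 blk=14 s=2: VC-HIT | VC [8, 30]
  [12] addr=0xc1 blk=12 s=0: L1-HIT | VC [8, 30]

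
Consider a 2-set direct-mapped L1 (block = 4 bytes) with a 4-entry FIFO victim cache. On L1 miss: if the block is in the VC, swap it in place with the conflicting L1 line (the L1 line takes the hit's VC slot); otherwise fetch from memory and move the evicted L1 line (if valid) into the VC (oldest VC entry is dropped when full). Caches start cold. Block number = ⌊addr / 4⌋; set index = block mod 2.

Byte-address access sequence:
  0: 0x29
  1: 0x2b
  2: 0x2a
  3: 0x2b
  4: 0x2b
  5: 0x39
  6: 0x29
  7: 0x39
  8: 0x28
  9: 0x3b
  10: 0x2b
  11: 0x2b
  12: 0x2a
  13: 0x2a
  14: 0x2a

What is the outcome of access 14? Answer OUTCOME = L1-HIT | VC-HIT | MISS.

OUTCOME = L1-HIT

  [0] addr=0x29 blk=10 s=0: MISS | VC []
  [1] addr=0x2b blk=10 s=0: L1-HIT | VC []
  [2] addr=0x2a blk=10 s=0: L1-HIT | VC []
  [3] addr=0x2b blk=10 s=0: L1-HIT | VC []
  [4] addr=0x2b blk=10 s=0: L1-HIT | VC []
  [5] addr=0x39 blk=14 s=0: MISS | VC [10]
  [6] addr=0x29 blk=10 s=0: VC-HIT | VC [14]
  [7] addr=0x39 blk=14 s=0: VC-HIT | VC [10]
  [8] addr=0x28 blk=10 s=0: VC-HIT | VC [14]
  [9] addr=0x3b blk=14 s=0: VC-HIT | VC [10]
  [10] addr=0x2b blk=10 s=0: VC-HIT | VC [14]
  [11] addr=0x2b blk=10 s=0: L1-HIT | VC [14]
  [12] addr=0x2a blk=10 s=0: L1-HIT | VC [14]
  [13] addr=0x2a blk=10 s=0: L1-HIT | VC [14]
  [14] addr=0x2a blk=10 s=0: L1-HIT | VC [14]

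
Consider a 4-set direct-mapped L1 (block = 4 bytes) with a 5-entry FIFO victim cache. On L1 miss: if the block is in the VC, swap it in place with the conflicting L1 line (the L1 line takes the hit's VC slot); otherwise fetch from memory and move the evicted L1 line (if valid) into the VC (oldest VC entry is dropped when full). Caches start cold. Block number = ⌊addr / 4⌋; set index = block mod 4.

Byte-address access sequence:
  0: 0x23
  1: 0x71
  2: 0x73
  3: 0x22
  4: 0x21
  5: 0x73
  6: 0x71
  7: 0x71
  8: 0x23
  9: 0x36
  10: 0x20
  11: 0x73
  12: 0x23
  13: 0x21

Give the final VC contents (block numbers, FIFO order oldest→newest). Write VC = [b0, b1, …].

  [0] addr=0x23 blk=8 s=0: MISS | VC []
  [1] addr=0x71 blk=28 s=0: MISS | VC [8]
  [2] addr=0x73 blk=28 s=0: L1-HIT | VC [8]
  [3] addr=0x22 blk=8 s=0: VC-HIT | VC [28]
  [4] addr=0x21 blk=8 s=0: L1-HIT | VC [28]
  [5] addr=0x73 blk=28 s=0: VC-HIT | VC [8]
  [6] addr=0x71 blk=28 s=0: L1-HIT | VC [8]
  [7] addr=0x71 blk=28 s=0: L1-HIT | VC [8]
  [8] addr=0x23 blk=8 s=0: VC-HIT | VC [28]
  [9] addr=0x36 blk=13 s=1: MISS | VC [28]
  [10] addr=0x20 blk=8 s=0: L1-HIT | VC [28]
  [11] addr=0x73 blk=28 s=0: VC-HIT | VC [8]
  [12] addr=0x23 blk=8 s=0: VC-HIT | VC [28]
  [13] addr=0x21 blk=8 s=0: L1-HIT | VC [28]

VC = [28]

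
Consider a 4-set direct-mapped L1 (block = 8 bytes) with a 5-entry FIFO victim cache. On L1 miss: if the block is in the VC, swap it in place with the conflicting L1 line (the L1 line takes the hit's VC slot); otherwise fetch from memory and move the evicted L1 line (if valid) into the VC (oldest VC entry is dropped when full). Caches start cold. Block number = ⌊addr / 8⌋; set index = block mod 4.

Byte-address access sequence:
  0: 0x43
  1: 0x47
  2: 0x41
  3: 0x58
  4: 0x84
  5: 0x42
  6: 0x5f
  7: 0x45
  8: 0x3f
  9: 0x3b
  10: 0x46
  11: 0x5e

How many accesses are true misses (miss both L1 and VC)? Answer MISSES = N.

0: 0x43 (blk 8, set 0) → MISS  vc=[]
1: 0x47 (blk 8, set 0) → L1-HIT  vc=[]
2: 0x41 (blk 8, set 0) → L1-HIT  vc=[]
3: 0x58 (blk 11, set 3) → MISS  vc=[]
4: 0x84 (blk 16, set 0) → MISS  vc=[8]
5: 0x42 (blk 8, set 0) → VC-HIT  vc=[16]
6: 0x5f (blk 11, set 3) → L1-HIT  vc=[16]
7: 0x45 (blk 8, set 0) → L1-HIT  vc=[16]
8: 0x3f (blk 7, set 3) → MISS  vc=[16, 11]
9: 0x3b (blk 7, set 3) → L1-HIT  vc=[16, 11]
10: 0x46 (blk 8, set 0) → L1-HIT  vc=[16, 11]
11: 0x5e (blk 11, set 3) → VC-HIT  vc=[16, 7]

MISSES = 4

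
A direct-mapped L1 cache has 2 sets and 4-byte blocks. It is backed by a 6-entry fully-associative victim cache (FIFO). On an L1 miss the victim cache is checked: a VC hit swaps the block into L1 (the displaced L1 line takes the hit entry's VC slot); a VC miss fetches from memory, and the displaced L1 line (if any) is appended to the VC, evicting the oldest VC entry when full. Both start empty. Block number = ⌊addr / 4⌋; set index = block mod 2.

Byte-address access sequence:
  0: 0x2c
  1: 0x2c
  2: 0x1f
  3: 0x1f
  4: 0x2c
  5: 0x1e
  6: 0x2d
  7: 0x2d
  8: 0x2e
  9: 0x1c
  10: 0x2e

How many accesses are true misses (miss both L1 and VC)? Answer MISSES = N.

MISSES = 2

0: 0x2c (blk 11, set 1) → MISS  vc=[]
1: 0x2c (blk 11, set 1) → L1-HIT  vc=[]
2: 0x1f (blk 7, set 1) → MISS  vc=[11]
3: 0x1f (blk 7, set 1) → L1-HIT  vc=[11]
4: 0x2c (blk 11, set 1) → VC-HIT  vc=[7]
5: 0x1e (blk 7, set 1) → VC-HIT  vc=[11]
6: 0x2d (blk 11, set 1) → VC-HIT  vc=[7]
7: 0x2d (blk 11, set 1) → L1-HIT  vc=[7]
8: 0x2e (blk 11, set 1) → L1-HIT  vc=[7]
9: 0x1c (blk 7, set 1) → VC-HIT  vc=[11]
10: 0x2e (blk 11, set 1) → VC-HIT  vc=[7]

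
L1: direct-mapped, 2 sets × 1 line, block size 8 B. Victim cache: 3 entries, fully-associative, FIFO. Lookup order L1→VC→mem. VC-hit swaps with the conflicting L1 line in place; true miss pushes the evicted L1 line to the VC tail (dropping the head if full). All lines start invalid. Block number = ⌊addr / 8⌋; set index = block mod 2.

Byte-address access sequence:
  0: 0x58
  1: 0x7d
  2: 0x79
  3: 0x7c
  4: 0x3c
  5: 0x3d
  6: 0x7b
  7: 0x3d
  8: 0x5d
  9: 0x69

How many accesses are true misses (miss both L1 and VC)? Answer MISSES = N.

MISSES = 4

#0 0x58→b11/s1 MISS; vc=[]
#1 0x7d→b15/s1 MISS; vc=[11]
#2 0x79→b15/s1 L1-HIT; vc=[11]
#3 0x7c→b15/s1 L1-HIT; vc=[11]
#4 0x3c→b7/s1 MISS; vc=[11,15]
#5 0x3d→b7/s1 L1-HIT; vc=[11,15]
#6 0x7b→b15/s1 VC-HIT; vc=[11,7]
#7 0x3d→b7/s1 VC-HIT; vc=[11,15]
#8 0x5d→b11/s1 VC-HIT; vc=[7,15]
#9 0x69→b13/s1 MISS; vc=[7,15,11]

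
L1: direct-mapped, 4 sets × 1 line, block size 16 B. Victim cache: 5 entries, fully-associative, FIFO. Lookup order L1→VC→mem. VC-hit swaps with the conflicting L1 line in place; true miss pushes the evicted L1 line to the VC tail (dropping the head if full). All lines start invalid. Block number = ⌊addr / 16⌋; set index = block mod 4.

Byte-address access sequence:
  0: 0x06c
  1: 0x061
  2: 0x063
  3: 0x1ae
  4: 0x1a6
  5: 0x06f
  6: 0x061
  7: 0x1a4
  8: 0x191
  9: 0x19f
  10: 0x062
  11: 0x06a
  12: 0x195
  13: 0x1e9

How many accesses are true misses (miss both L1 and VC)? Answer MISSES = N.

MISSES = 4

0: 0x6c (blk 6, set 2) → MISS  vc=[]
1: 0x61 (blk 6, set 2) → L1-HIT  vc=[]
2: 0x63 (blk 6, set 2) → L1-HIT  vc=[]
3: 0x1ae (blk 26, set 2) → MISS  vc=[6]
4: 0x1a6 (blk 26, set 2) → L1-HIT  vc=[6]
5: 0x6f (blk 6, set 2) → VC-HIT  vc=[26]
6: 0x61 (blk 6, set 2) → L1-HIT  vc=[26]
7: 0x1a4 (blk 26, set 2) → VC-HIT  vc=[6]
8: 0x191 (blk 25, set 1) → MISS  vc=[6]
9: 0x19f (blk 25, set 1) → L1-HIT  vc=[6]
10: 0x62 (blk 6, set 2) → VC-HIT  vc=[26]
11: 0x6a (blk 6, set 2) → L1-HIT  vc=[26]
12: 0x195 (blk 25, set 1) → L1-HIT  vc=[26]
13: 0x1e9 (blk 30, set 2) → MISS  vc=[26, 6]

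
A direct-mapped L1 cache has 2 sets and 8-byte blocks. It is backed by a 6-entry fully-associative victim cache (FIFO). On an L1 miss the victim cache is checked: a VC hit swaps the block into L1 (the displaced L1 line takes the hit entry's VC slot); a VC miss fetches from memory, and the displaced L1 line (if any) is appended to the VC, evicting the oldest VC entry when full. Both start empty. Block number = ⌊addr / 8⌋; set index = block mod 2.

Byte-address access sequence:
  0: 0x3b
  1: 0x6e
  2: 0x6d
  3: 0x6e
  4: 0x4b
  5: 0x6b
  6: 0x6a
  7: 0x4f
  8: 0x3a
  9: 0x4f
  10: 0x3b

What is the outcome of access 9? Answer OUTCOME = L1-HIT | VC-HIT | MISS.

OUTCOME = VC-HIT

#0 0x3b→b7/s1 MISS; vc=[]
#1 0x6e→b13/s1 MISS; vc=[7]
#2 0x6d→b13/s1 L1-HIT; vc=[7]
#3 0x6e→b13/s1 L1-HIT; vc=[7]
#4 0x4b→b9/s1 MISS; vc=[7,13]
#5 0x6b→b13/s1 VC-HIT; vc=[7,9]
#6 0x6a→b13/s1 L1-HIT; vc=[7,9]
#7 0x4f→b9/s1 VC-HIT; vc=[7,13]
#8 0x3a→b7/s1 VC-HIT; vc=[9,13]
#9 0x4f→b9/s1 VC-HIT; vc=[7,13]
#10 0x3b→b7/s1 VC-HIT; vc=[9,13]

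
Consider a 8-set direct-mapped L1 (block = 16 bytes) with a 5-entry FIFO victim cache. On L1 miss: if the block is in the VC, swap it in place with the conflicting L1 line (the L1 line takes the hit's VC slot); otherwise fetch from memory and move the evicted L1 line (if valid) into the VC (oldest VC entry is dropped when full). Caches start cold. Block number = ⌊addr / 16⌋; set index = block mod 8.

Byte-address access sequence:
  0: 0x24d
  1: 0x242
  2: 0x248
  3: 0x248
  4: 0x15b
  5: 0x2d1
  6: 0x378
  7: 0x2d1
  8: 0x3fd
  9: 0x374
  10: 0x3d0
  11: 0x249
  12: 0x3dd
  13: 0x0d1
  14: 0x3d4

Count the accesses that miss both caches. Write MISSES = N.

MISSES = 7

0: 0x24d (blk 36, set 4) → MISS  vc=[]
1: 0x242 (blk 36, set 4) → L1-HIT  vc=[]
2: 0x248 (blk 36, set 4) → L1-HIT  vc=[]
3: 0x248 (blk 36, set 4) → L1-HIT  vc=[]
4: 0x15b (blk 21, set 5) → MISS  vc=[]
5: 0x2d1 (blk 45, set 5) → MISS  vc=[21]
6: 0x378 (blk 55, set 7) → MISS  vc=[21]
7: 0x2d1 (blk 45, set 5) → L1-HIT  vc=[21]
8: 0x3fd (blk 63, set 7) → MISS  vc=[21, 55]
9: 0x374 (blk 55, set 7) → VC-HIT  vc=[21, 63]
10: 0x3d0 (blk 61, set 5) → MISS  vc=[21, 63, 45]
11: 0x249 (blk 36, set 4) → L1-HIT  vc=[21, 63, 45]
12: 0x3dd (blk 61, set 5) → L1-HIT  vc=[21, 63, 45]
13: 0xd1 (blk 13, set 5) → MISS  vc=[21, 63, 45, 61]
14: 0x3d4 (blk 61, set 5) → VC-HIT  vc=[21, 63, 45, 13]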